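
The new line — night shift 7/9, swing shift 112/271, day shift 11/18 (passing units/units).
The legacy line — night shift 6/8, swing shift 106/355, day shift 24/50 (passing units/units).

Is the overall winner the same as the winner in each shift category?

Night shift: the new line 7/9 = 77.8%, the legacy line 6/8 = 75.0% → the new line
Swing shift: the new line 112/271 = 41.3%, the legacy line 106/355 = 29.9% → the new line
Day shift: the new line 11/18 = 61.1%, the legacy line 24/50 = 48.0% → the new line
Overall: the new line 130/298 = 43.6%, the legacy line 136/413 = 32.9% → the new line
The new line wins overall and in every shift group — no reversal.

Yes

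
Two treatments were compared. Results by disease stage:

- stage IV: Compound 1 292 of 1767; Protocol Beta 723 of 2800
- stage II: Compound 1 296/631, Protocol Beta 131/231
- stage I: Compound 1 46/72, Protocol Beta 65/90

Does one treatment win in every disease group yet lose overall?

Stage IV: Compound 1 292/1767 = 16.5%, Protocol Beta 723/2800 = 25.8% → Protocol Beta
Stage II: Compound 1 296/631 = 46.9%, Protocol Beta 131/231 = 56.7% → Protocol Beta
Stage I: Compound 1 46/72 = 63.9%, Protocol Beta 65/90 = 72.2% → Protocol Beta
Overall: Compound 1 634/2470 = 25.7%, Protocol Beta 919/3121 = 29.4% → Protocol Beta
Protocol Beta wins overall and in every disease group — no reversal.

No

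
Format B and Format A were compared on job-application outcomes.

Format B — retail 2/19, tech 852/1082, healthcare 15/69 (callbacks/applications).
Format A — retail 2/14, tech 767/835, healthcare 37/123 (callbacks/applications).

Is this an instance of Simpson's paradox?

Retail: Format B 2/19 = 10.5%, Format A 2/14 = 14.3% → Format A
Tech: Format B 852/1082 = 78.7%, Format A 767/835 = 91.9% → Format A
Healthcare: Format B 15/69 = 21.7%, Format A 37/123 = 30.1% → Format A
Overall: Format B 869/1170 = 74.3%, Format A 806/972 = 82.9% → Format A
Format A wins overall and in every industry group — no reversal.

No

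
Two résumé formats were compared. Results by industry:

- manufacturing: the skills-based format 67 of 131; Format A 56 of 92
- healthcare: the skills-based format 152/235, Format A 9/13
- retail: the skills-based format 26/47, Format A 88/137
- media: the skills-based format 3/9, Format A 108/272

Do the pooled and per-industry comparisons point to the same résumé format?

Manufacturing: the skills-based format 67/131 = 51.1%, Format A 56/92 = 60.9% → Format A
Healthcare: the skills-based format 152/235 = 64.7%, Format A 9/13 = 69.2% → Format A
Retail: the skills-based format 26/47 = 55.3%, Format A 88/137 = 64.2% → Format A
Media: the skills-based format 3/9 = 33.3%, Format A 108/272 = 39.7% → Format A
Overall: the skills-based format 248/422 = 58.8%, Format A 261/514 = 50.8% → the skills-based format
Format A wins each industry group but the skills-based format wins overall — the comparison reverses. Format A's applications skew toward media, which has a lower base rate.

No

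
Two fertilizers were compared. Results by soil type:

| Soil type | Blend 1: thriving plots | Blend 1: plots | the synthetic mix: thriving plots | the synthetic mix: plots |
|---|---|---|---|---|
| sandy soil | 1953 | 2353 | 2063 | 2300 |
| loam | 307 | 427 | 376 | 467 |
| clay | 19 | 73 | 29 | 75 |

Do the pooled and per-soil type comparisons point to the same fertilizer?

Sandy soil: Blend 1 1953/2353 = 83.0%, the synthetic mix 2063/2300 = 89.7% → the synthetic mix
Loam: Blend 1 307/427 = 71.9%, the synthetic mix 376/467 = 80.5% → the synthetic mix
Clay: Blend 1 19/73 = 26.0%, the synthetic mix 29/75 = 38.7% → the synthetic mix
Overall: Blend 1 2279/2853 = 79.9%, the synthetic mix 2468/2842 = 86.8% → the synthetic mix
The synthetic mix wins overall and in every soil group — no reversal.

Yes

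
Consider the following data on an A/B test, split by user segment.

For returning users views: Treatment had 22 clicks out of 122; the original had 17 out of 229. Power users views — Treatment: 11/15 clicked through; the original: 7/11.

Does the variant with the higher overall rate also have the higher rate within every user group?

Returning users: Treatment 22/122 = 18.0%, the original 17/229 = 7.4% → Treatment
Power users: Treatment 11/15 = 73.3%, the original 7/11 = 63.6% → Treatment
Overall: Treatment 33/137 = 24.1%, the original 24/240 = 10.0% → Treatment
Treatment wins overall and in every user group — no reversal.

Yes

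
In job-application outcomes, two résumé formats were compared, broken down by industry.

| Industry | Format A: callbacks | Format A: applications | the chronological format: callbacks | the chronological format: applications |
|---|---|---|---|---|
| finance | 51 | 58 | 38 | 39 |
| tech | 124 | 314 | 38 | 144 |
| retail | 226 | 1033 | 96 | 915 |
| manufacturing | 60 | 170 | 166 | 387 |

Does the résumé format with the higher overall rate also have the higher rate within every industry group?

No

Finance: Format A 51/58 = 87.9%, the chronological format 38/39 = 97.4% → the chronological format
Tech: Format A 124/314 = 39.5%, the chronological format 38/144 = 26.4% → Format A
Retail: Format A 226/1033 = 21.9%, the chronological format 96/915 = 10.5% → Format A
Manufacturing: Format A 60/170 = 35.3%, the chronological format 166/387 = 42.9% → the chronological format
Overall: Format A 461/1575 = 29.3%, the chronological format 338/1485 = 22.8% → Format A
Neither sweeps: Format A wins 2 of 4 groups, the chronological format wins 2. Format A wins overall but not every group — no Simpson reversal.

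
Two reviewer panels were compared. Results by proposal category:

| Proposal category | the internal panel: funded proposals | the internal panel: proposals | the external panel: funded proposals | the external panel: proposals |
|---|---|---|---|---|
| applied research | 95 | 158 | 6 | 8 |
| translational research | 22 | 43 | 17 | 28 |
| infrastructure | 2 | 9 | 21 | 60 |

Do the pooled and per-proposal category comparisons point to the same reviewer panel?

Applied research: the internal panel 95/158 = 60.1%, the external panel 6/8 = 75.0% → the external panel
Translational research: the internal panel 22/43 = 51.2%, the external panel 17/28 = 60.7% → the external panel
Infrastructure: the internal panel 2/9 = 22.2%, the external panel 21/60 = 35.0% → the external panel
Overall: the internal panel 119/210 = 56.7%, the external panel 44/96 = 45.8% → the internal panel
The external panel wins each proposal group but the internal panel wins overall — the comparison reverses. The external panel's proposals skew toward infrastructure, which has a lower base rate.

No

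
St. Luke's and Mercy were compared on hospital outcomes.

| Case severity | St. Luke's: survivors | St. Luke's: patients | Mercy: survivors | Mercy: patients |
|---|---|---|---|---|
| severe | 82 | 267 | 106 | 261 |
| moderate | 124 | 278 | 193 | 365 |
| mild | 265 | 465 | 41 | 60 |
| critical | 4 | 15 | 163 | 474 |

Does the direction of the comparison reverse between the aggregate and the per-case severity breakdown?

Yes

Severe: St. Luke's 82/267 = 30.7%, Mercy 106/261 = 40.6% → Mercy
Moderate: St. Luke's 124/278 = 44.6%, Mercy 193/365 = 52.9% → Mercy
Mild: St. Luke's 265/465 = 57.0%, Mercy 41/60 = 68.3% → Mercy
Critical: St. Luke's 4/15 = 26.7%, Mercy 163/474 = 34.4% → Mercy
Overall: St. Luke's 475/1025 = 46.3%, Mercy 503/1160 = 43.4% → St. Luke's
Mercy wins each case group but St. Luke's wins overall — the comparison reverses. Mercy's patients skew toward critical, which has a lower base rate.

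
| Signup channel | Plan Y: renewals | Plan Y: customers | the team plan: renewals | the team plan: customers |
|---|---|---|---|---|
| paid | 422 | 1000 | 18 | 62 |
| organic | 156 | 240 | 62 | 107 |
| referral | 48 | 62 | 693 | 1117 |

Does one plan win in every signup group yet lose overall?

Yes

Paid: Plan Y 422/1000 = 42.2%, the team plan 18/62 = 29.0% → Plan Y
Organic: Plan Y 156/240 = 65.0%, the team plan 62/107 = 57.9% → Plan Y
Referral: Plan Y 48/62 = 77.4%, the team plan 693/1117 = 62.0% → Plan Y
Overall: Plan Y 626/1302 = 48.1%, the team plan 773/1286 = 60.1% → the team plan
Plan Y wins each signup group but the team plan wins overall — the comparison reverses. Plan Y's customers skew toward paid, which has a lower base rate.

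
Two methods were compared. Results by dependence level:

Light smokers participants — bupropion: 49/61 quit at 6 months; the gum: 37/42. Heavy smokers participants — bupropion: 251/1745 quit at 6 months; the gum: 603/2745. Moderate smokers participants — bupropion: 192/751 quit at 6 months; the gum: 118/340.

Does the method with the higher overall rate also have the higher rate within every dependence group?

Light smokers: bupropion 49/61 = 80.3%, the gum 37/42 = 88.1% → the gum
Heavy smokers: bupropion 251/1745 = 14.4%, the gum 603/2745 = 22.0% → the gum
Moderate smokers: bupropion 192/751 = 25.6%, the gum 118/340 = 34.7% → the gum
Overall: bupropion 492/2557 = 19.2%, the gum 758/3127 = 24.2% → the gum
The gum wins overall and in every dependence group — no reversal.

Yes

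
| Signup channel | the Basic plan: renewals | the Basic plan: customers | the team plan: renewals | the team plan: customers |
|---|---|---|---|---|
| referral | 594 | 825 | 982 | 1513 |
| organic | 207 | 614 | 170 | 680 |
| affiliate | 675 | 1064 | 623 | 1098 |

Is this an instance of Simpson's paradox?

Referral: the Basic plan 594/825 = 72.0%, the team plan 982/1513 = 64.9% → the Basic plan
Organic: the Basic plan 207/614 = 33.7%, the team plan 170/680 = 25.0% → the Basic plan
Affiliate: the Basic plan 675/1064 = 63.4%, the team plan 623/1098 = 56.7% → the Basic plan
Overall: the Basic plan 1476/2503 = 59.0%, the team plan 1775/3291 = 53.9% → the Basic plan
The Basic plan wins overall and in every signup group — no reversal.

No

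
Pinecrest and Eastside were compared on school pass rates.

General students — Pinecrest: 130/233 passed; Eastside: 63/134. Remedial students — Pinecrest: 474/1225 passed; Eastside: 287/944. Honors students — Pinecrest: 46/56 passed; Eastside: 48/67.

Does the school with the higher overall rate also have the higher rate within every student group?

Yes

General: Pinecrest 130/233 = 55.8%, Eastside 63/134 = 47.0% → Pinecrest
Remedial: Pinecrest 474/1225 = 38.7%, Eastside 287/944 = 30.4% → Pinecrest
Honors: Pinecrest 46/56 = 82.1%, Eastside 48/67 = 71.6% → Pinecrest
Overall: Pinecrest 650/1514 = 42.9%, Eastside 398/1145 = 34.8% → Pinecrest
Pinecrest wins overall and in every student group — no reversal.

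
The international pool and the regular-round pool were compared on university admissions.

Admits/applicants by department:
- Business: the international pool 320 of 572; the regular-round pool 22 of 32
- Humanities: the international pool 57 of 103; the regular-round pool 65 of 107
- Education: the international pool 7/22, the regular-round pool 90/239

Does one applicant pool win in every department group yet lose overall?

Business: the international pool 320/572 = 55.9%, the regular-round pool 22/32 = 68.8% → the regular-round pool
Humanities: the international pool 57/103 = 55.3%, the regular-round pool 65/107 = 60.7% → the regular-round pool
Education: the international pool 7/22 = 31.8%, the regular-round pool 90/239 = 37.7% → the regular-round pool
Overall: the international pool 384/697 = 55.1%, the regular-round pool 177/378 = 46.8% → the international pool
The regular-round pool wins each department group but the international pool wins overall — the comparison reverses. The regular-round pool's applicants skew toward Education, which has a lower base rate.

Yes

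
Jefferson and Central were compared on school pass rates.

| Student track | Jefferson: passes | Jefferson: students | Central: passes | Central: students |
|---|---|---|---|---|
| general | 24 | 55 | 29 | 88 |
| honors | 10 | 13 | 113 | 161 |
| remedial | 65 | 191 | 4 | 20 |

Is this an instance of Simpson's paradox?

Yes

General: Jefferson 24/55 = 43.6%, Central 29/88 = 33.0% → Jefferson
Honors: Jefferson 10/13 = 76.9%, Central 113/161 = 70.2% → Jefferson
Remedial: Jefferson 65/191 = 34.0%, Central 4/20 = 20.0% → Jefferson
Overall: Jefferson 99/259 = 38.2%, Central 146/269 = 54.3% → Central
Jefferson wins each student group but Central wins overall — the comparison reverses. Jefferson's students skew toward remedial, which has a lower base rate.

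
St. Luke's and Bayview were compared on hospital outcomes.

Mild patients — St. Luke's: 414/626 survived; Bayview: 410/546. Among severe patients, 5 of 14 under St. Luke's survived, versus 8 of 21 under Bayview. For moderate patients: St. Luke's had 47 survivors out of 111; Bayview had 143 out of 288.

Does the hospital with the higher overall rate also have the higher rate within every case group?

Yes

Mild: St. Luke's 414/626 = 66.1%, Bayview 410/546 = 75.1% → Bayview
Severe: St. Luke's 5/14 = 35.7%, Bayview 8/21 = 38.1% → Bayview
Moderate: St. Luke's 47/111 = 42.3%, Bayview 143/288 = 49.7% → Bayview
Overall: St. Luke's 466/751 = 62.1%, Bayview 561/855 = 65.6% → Bayview
Bayview wins overall and in every case group — no reversal.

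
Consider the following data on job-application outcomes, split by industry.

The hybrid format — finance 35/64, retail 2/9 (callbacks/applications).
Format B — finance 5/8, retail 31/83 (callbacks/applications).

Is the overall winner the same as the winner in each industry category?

No

Finance: the hybrid format 35/64 = 54.7%, Format B 5/8 = 62.5% → Format B
Retail: the hybrid format 2/9 = 22.2%, Format B 31/83 = 37.3% → Format B
Overall: the hybrid format 37/73 = 50.7%, Format B 36/91 = 39.6% → the hybrid format
Format B wins each industry group but the hybrid format wins overall — the comparison reverses. Format B's applications skew toward retail, which has a lower base rate.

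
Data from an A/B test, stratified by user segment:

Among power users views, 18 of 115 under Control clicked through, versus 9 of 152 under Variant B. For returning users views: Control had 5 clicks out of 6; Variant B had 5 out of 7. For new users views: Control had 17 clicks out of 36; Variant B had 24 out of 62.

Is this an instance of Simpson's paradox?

No

Power users: Control 18/115 = 15.7%, Variant B 9/152 = 5.9% → Control
Returning users: Control 5/6 = 83.3%, Variant B 5/7 = 71.4% → Control
New users: Control 17/36 = 47.2%, Variant B 24/62 = 38.7% → Control
Overall: Control 40/157 = 25.5%, Variant B 38/221 = 17.2% → Control
Control wins overall and in every user group — no reversal.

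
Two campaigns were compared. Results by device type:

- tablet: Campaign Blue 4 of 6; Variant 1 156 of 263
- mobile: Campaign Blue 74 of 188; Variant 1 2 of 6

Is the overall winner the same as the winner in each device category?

Tablet: Campaign Blue 4/6 = 66.7%, Variant 1 156/263 = 59.3% → Campaign Blue
Mobile: Campaign Blue 74/188 = 39.4%, Variant 1 2/6 = 33.3% → Campaign Blue
Overall: Campaign Blue 78/194 = 40.2%, Variant 1 158/269 = 58.7% → Variant 1
Campaign Blue wins each device group but Variant 1 wins overall — the comparison reverses. Campaign Blue's impressions skew toward mobile, which has a lower base rate.

No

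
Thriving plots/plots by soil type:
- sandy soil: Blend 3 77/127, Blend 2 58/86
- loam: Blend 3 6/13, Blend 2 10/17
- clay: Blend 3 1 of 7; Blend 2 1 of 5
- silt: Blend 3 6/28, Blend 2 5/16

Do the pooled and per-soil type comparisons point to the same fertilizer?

Yes

Sandy soil: Blend 3 77/127 = 60.6%, Blend 2 58/86 = 67.4% → Blend 2
Loam: Blend 3 6/13 = 46.2%, Blend 2 10/17 = 58.8% → Blend 2
Clay: Blend 3 1/7 = 14.3%, Blend 2 1/5 = 20.0% → Blend 2
Silt: Blend 3 6/28 = 21.4%, Blend 2 5/16 = 31.2% → Blend 2
Overall: Blend 3 90/175 = 51.4%, Blend 2 74/124 = 59.7% → Blend 2
Blend 2 wins overall and in every soil group — no reversal.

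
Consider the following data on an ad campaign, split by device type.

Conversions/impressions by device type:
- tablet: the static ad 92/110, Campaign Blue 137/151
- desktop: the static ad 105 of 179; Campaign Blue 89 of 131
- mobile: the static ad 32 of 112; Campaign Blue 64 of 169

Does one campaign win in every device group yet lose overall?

No

Tablet: the static ad 92/110 = 83.6%, Campaign Blue 137/151 = 90.7% → Campaign Blue
Desktop: the static ad 105/179 = 58.7%, Campaign Blue 89/131 = 67.9% → Campaign Blue
Mobile: the static ad 32/112 = 28.6%, Campaign Blue 64/169 = 37.9% → Campaign Blue
Overall: the static ad 229/401 = 57.1%, Campaign Blue 290/451 = 64.3% → Campaign Blue
Campaign Blue wins overall and in every device group — no reversal.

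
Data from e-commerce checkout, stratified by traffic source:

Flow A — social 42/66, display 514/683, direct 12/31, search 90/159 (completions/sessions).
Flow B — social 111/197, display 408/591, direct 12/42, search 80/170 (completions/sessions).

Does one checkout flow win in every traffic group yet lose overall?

Social: Flow A 42/66 = 63.6%, Flow B 111/197 = 56.3% → Flow A
Display: Flow A 514/683 = 75.3%, Flow B 408/591 = 69.0% → Flow A
Direct: Flow A 12/31 = 38.7%, Flow B 12/42 = 28.6% → Flow A
Search: Flow A 90/159 = 56.6%, Flow B 80/170 = 47.1% → Flow A
Overall: Flow A 658/939 = 70.1%, Flow B 611/1000 = 61.1% → Flow A
Flow A wins overall and in every traffic group — no reversal.

No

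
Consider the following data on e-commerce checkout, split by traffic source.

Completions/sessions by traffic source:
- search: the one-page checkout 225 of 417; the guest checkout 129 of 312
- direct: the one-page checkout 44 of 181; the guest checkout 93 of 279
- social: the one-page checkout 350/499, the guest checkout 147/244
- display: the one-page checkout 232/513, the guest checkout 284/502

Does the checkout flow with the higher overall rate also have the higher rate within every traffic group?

No

Search: the one-page checkout 225/417 = 54.0%, the guest checkout 129/312 = 41.3% → the one-page checkout
Direct: the one-page checkout 44/181 = 24.3%, the guest checkout 93/279 = 33.3% → the guest checkout
Social: the one-page checkout 350/499 = 70.1%, the guest checkout 147/244 = 60.2% → the one-page checkout
Display: the one-page checkout 232/513 = 45.2%, the guest checkout 284/502 = 56.6% → the guest checkout
Overall: the one-page checkout 851/1610 = 52.9%, the guest checkout 653/1337 = 48.8% → the one-page checkout
Neither sweeps: the one-page checkout wins 2 of 4 groups, the guest checkout wins 2. The one-page checkout wins overall but not every group — no Simpson reversal.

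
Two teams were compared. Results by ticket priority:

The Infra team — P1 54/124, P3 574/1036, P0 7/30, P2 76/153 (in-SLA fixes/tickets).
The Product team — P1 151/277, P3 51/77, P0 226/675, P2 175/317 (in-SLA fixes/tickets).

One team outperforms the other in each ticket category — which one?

the Product team

P1: the Infra team 54/124 = 43.5%, the Product team 151/277 = 54.5% → the Product team
P3: the Infra team 574/1036 = 55.4%, the Product team 51/77 = 66.2% → the Product team
P0: the Infra team 7/30 = 23.3%, the Product team 226/675 = 33.5% → the Product team
P2: the Infra team 76/153 = 49.7%, the Product team 175/317 = 55.2% → the Product team
The Product team has the higher rate in all 4 groups.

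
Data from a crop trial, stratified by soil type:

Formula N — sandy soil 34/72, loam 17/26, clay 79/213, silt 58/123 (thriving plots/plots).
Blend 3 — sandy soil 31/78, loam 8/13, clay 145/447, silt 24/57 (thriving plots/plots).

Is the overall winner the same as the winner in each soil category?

Yes

Sandy soil: Formula N 34/72 = 47.2%, Blend 3 31/78 = 39.7% → Formula N
Loam: Formula N 17/26 = 65.4%, Blend 3 8/13 = 61.5% → Formula N
Clay: Formula N 79/213 = 37.1%, Blend 3 145/447 = 32.4% → Formula N
Silt: Formula N 58/123 = 47.2%, Blend 3 24/57 = 42.1% → Formula N
Overall: Formula N 188/434 = 43.3%, Blend 3 208/595 = 35.0% → Formula N
Formula N wins overall and in every soil group — no reversal.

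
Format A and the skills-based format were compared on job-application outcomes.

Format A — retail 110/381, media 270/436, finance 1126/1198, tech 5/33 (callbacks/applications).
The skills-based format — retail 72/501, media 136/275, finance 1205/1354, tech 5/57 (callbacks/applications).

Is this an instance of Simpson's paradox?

No

Retail: Format A 110/381 = 28.9%, the skills-based format 72/501 = 14.4% → Format A
Media: Format A 270/436 = 61.9%, the skills-based format 136/275 = 49.5% → Format A
Finance: Format A 1126/1198 = 94.0%, the skills-based format 1205/1354 = 89.0% → Format A
Tech: Format A 5/33 = 15.2%, the skills-based format 5/57 = 8.8% → Format A
Overall: Format A 1511/2048 = 73.8%, the skills-based format 1418/2187 = 64.8% → Format A
Format A wins overall and in every industry group — no reversal.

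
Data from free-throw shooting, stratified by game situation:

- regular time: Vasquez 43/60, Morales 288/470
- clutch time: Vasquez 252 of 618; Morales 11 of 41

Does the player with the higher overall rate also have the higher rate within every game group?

Regular time: Vasquez 43/60 = 71.7%, Morales 288/470 = 61.3% → Vasquez
Clutch time: Vasquez 252/618 = 40.8%, Morales 11/41 = 26.8% → Vasquez
Overall: Vasquez 295/678 = 43.5%, Morales 299/511 = 58.5% → Morales
Vasquez wins each game group but Morales wins overall — the comparison reverses. Vasquez's attempts skew toward clutch time, which has a lower base rate.

No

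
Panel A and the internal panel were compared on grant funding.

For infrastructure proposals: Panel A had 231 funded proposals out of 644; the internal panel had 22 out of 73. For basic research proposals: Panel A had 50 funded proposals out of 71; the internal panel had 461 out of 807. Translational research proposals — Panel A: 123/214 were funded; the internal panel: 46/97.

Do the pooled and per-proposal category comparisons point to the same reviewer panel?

Infrastructure: Panel A 231/644 = 35.9%, the internal panel 22/73 = 30.1% → Panel A
Basic research: Panel A 50/71 = 70.4%, the internal panel 461/807 = 57.1% → Panel A
Translational research: Panel A 123/214 = 57.5%, the internal panel 46/97 = 47.4% → Panel A
Overall: Panel A 404/929 = 43.5%, the internal panel 529/977 = 54.1% → the internal panel
Panel A wins each proposal group but the internal panel wins overall — the comparison reverses. Panel A's proposals skew toward infrastructure, which has a lower base rate.

No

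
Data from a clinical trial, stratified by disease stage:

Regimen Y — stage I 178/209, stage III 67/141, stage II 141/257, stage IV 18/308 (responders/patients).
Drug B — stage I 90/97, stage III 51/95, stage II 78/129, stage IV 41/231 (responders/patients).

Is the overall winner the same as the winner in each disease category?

Yes

Stage I: Regimen Y 178/209 = 85.2%, Drug B 90/97 = 92.8% → Drug B
Stage III: Regimen Y 67/141 = 47.5%, Drug B 51/95 = 53.7% → Drug B
Stage II: Regimen Y 141/257 = 54.9%, Drug B 78/129 = 60.5% → Drug B
Stage IV: Regimen Y 18/308 = 5.8%, Drug B 41/231 = 17.7% → Drug B
Overall: Regimen Y 404/915 = 44.2%, Drug B 260/552 = 47.1% → Drug B
Drug B wins overall and in every disease group — no reversal.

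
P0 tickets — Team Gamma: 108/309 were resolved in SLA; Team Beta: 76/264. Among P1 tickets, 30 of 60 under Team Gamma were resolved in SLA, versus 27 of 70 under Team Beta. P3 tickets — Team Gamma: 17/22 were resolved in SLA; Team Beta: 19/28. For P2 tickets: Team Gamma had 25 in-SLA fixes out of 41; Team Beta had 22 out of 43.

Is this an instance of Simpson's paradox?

No

P0: Team Gamma 108/309 = 35.0%, Team Beta 76/264 = 28.8% → Team Gamma
P1: Team Gamma 30/60 = 50.0%, Team Beta 27/70 = 38.6% → Team Gamma
P3: Team Gamma 17/22 = 77.3%, Team Beta 19/28 = 67.9% → Team Gamma
P2: Team Gamma 25/41 = 61.0%, Team Beta 22/43 = 51.2% → Team Gamma
Overall: Team Gamma 180/432 = 41.7%, Team Beta 144/405 = 35.6% → Team Gamma
Team Gamma wins overall and in every ticket group — no reversal.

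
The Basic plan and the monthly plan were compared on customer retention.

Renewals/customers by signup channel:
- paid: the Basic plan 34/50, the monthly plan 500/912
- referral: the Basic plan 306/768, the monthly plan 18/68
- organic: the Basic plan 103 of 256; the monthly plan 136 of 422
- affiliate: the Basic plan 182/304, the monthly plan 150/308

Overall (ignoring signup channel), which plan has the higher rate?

the monthly plan

Paid: the Basic plan 34/50 = 68.0%, the monthly plan 500/912 = 54.8% → the Basic plan
Referral: the Basic plan 306/768 = 39.8%, the monthly plan 18/68 = 26.5% → the Basic plan
Organic: the Basic plan 103/256 = 40.2%, the monthly plan 136/422 = 32.2% → the Basic plan
Affiliate: the Basic plan 182/304 = 59.9%, the monthly plan 150/308 = 48.7% → the Basic plan
Overall: the Basic plan 625/1378 = 45.4%, the monthly plan 804/1710 = 47.0% → the monthly plan
(The Basic plan wins every signup group but the monthly plan wins overall — the Basic plan's customers skew toward the low-rate referral group.)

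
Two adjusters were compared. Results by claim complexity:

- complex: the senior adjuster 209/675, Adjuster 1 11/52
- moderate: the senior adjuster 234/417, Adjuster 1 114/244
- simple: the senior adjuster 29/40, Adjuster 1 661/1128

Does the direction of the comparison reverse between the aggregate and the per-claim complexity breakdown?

Complex: the senior adjuster 209/675 = 31.0%, Adjuster 1 11/52 = 21.2% → the senior adjuster
Moderate: the senior adjuster 234/417 = 56.1%, Adjuster 1 114/244 = 46.7% → the senior adjuster
Simple: the senior adjuster 29/40 = 72.5%, Adjuster 1 661/1128 = 58.6% → the senior adjuster
Overall: the senior adjuster 472/1132 = 41.7%, Adjuster 1 786/1424 = 55.2% → Adjuster 1
The senior adjuster wins each claim group but Adjuster 1 wins overall — the comparison reverses. The senior adjuster's claims skew toward complex, which has a lower base rate.

Yes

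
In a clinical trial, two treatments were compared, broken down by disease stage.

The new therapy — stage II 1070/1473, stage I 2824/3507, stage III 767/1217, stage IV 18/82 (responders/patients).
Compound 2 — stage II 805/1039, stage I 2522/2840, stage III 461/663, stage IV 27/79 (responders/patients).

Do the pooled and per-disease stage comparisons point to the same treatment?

Stage II: the new therapy 1070/1473 = 72.6%, Compound 2 805/1039 = 77.5% → Compound 2
Stage I: the new therapy 2824/3507 = 80.5%, Compound 2 2522/2840 = 88.8% → Compound 2
Stage III: the new therapy 767/1217 = 63.0%, Compound 2 461/663 = 69.5% → Compound 2
Stage IV: the new therapy 18/82 = 22.0%, Compound 2 27/79 = 34.2% → Compound 2
Overall: the new therapy 4679/6279 = 74.5%, Compound 2 3815/4621 = 82.6% → Compound 2
Compound 2 wins overall and in every disease group — no reversal.

Yes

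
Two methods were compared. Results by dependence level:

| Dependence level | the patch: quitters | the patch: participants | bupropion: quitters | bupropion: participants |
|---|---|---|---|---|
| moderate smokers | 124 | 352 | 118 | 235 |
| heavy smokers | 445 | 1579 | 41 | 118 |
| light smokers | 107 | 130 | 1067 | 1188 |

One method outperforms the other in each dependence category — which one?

bupropion

Moderate smokers: the patch 124/352 = 35.2%, bupropion 118/235 = 50.2% → bupropion
Heavy smokers: the patch 445/1579 = 28.2%, bupropion 41/118 = 34.7% → bupropion
Light smokers: the patch 107/130 = 82.3%, bupropion 1067/1188 = 89.8% → bupropion
Bupropion has the higher rate in all 3 groups.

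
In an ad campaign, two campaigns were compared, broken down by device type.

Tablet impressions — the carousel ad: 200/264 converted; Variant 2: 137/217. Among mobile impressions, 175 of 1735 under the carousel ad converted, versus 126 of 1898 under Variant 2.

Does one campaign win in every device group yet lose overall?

No

Tablet: the carousel ad 200/264 = 75.8%, Variant 2 137/217 = 63.1% → the carousel ad
Mobile: the carousel ad 175/1735 = 10.1%, Variant 2 126/1898 = 6.6% → the carousel ad
Overall: the carousel ad 375/1999 = 18.8%, Variant 2 263/2115 = 12.4% → the carousel ad
The carousel ad wins overall and in every device group — no reversal.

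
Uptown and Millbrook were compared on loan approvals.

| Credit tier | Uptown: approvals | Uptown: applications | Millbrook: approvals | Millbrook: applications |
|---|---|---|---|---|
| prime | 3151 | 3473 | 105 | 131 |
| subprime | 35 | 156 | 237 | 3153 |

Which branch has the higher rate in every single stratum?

Uptown

Prime: Uptown 3151/3473 = 90.7%, Millbrook 105/131 = 80.2% → Uptown
Subprime: Uptown 35/156 = 22.4%, Millbrook 237/3153 = 7.5% → Uptown
Uptown has the higher rate in both groups.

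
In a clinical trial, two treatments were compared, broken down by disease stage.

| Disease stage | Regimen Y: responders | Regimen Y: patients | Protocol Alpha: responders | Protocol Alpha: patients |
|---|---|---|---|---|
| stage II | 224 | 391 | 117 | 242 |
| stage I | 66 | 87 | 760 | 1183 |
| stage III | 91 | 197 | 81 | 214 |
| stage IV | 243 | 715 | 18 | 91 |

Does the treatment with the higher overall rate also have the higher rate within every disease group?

Stage II: Regimen Y 224/391 = 57.3%, Protocol Alpha 117/242 = 48.3% → Regimen Y
Stage I: Regimen Y 66/87 = 75.9%, Protocol Alpha 760/1183 = 64.2% → Regimen Y
Stage III: Regimen Y 91/197 = 46.2%, Protocol Alpha 81/214 = 37.9% → Regimen Y
Stage IV: Regimen Y 243/715 = 34.0%, Protocol Alpha 18/91 = 19.8% → Regimen Y
Overall: Regimen Y 624/1390 = 44.9%, Protocol Alpha 976/1730 = 56.4% → Protocol Alpha
Regimen Y wins each disease group but Protocol Alpha wins overall — the comparison reverses. Regimen Y's patients skew toward stage IV, which has a lower base rate.

No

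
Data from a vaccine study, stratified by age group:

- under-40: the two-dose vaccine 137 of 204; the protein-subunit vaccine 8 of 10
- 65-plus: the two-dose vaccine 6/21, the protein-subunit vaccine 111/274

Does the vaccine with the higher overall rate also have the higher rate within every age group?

Under-40: the two-dose vaccine 137/204 = 67.2%, the protein-subunit vaccine 8/10 = 80.0% → the protein-subunit vaccine
65-plus: the two-dose vaccine 6/21 = 28.6%, the protein-subunit vaccine 111/274 = 40.5% → the protein-subunit vaccine
Overall: the two-dose vaccine 143/225 = 63.6%, the protein-subunit vaccine 119/284 = 41.9% → the two-dose vaccine
The protein-subunit vaccine wins each age group but the two-dose vaccine wins overall — the comparison reverses. The protein-subunit vaccine's recipients skew toward 65-plus, which has a lower base rate.

No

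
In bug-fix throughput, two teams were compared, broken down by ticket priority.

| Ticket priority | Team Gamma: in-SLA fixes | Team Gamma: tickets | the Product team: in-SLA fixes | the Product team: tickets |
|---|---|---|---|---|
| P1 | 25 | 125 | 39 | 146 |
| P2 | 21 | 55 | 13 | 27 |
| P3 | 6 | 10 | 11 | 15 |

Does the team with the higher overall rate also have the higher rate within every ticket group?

Yes

P1: Team Gamma 25/125 = 20.0%, the Product team 39/146 = 26.7% → the Product team
P2: Team Gamma 21/55 = 38.2%, the Product team 13/27 = 48.1% → the Product team
P3: Team Gamma 6/10 = 60.0%, the Product team 11/15 = 73.3% → the Product team
Overall: Team Gamma 52/190 = 27.4%, the Product team 63/188 = 33.5% → the Product team
The Product team wins overall and in every ticket group — no reversal.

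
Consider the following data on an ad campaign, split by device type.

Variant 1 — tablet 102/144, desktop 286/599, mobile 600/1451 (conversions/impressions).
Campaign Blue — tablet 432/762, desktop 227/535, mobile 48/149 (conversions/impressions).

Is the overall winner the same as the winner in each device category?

Tablet: Variant 1 102/144 = 70.8%, Campaign Blue 432/762 = 56.7% → Variant 1
Desktop: Variant 1 286/599 = 47.7%, Campaign Blue 227/535 = 42.4% → Variant 1
Mobile: Variant 1 600/1451 = 41.4%, Campaign Blue 48/149 = 32.2% → Variant 1
Overall: Variant 1 988/2194 = 45.0%, Campaign Blue 707/1446 = 48.9% → Campaign Blue
Variant 1 wins each device group but Campaign Blue wins overall — the comparison reverses. Variant 1's impressions skew toward mobile, which has a lower base rate.

No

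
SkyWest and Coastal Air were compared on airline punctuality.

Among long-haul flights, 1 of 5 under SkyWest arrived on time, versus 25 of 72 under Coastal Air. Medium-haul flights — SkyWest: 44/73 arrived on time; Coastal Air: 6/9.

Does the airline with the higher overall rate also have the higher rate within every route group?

No

Long-haul: SkyWest 1/5 = 20.0%, Coastal Air 25/72 = 34.7% → Coastal Air
Medium-haul: SkyWest 44/73 = 60.3%, Coastal Air 6/9 = 66.7% → Coastal Air
Overall: SkyWest 45/78 = 57.7%, Coastal Air 31/81 = 38.3% → SkyWest
Coastal Air wins each route group but SkyWest wins overall — the comparison reverses. Coastal Air's flights skew toward long-haul, which has a lower base rate.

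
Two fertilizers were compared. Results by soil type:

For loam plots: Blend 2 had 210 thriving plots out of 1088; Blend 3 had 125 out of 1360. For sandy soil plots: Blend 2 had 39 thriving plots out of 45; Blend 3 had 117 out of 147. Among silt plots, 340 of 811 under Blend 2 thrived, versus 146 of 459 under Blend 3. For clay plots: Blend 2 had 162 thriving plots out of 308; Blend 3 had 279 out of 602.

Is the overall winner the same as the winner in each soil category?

Loam: Blend 2 210/1088 = 19.3%, Blend 3 125/1360 = 9.2% → Blend 2
Sandy soil: Blend 2 39/45 = 86.7%, Blend 3 117/147 = 79.6% → Blend 2
Silt: Blend 2 340/811 = 41.9%, Blend 3 146/459 = 31.8% → Blend 2
Clay: Blend 2 162/308 = 52.6%, Blend 3 279/602 = 46.3% → Blend 2
Overall: Blend 2 751/2252 = 33.3%, Blend 3 667/2568 = 26.0% → Blend 2
Blend 2 wins overall and in every soil group — no reversal.

Yes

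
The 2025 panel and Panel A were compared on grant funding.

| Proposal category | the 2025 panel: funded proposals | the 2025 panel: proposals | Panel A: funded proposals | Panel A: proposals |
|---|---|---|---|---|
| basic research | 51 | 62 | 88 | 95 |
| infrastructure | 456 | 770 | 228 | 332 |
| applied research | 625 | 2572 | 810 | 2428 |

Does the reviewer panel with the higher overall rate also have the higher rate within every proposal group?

Basic research: the 2025 panel 51/62 = 82.3%, Panel A 88/95 = 92.6% → Panel A
Infrastructure: the 2025 panel 456/770 = 59.2%, Panel A 228/332 = 68.7% → Panel A
Applied research: the 2025 panel 625/2572 = 24.3%, Panel A 810/2428 = 33.4% → Panel A
Overall: the 2025 panel 1132/3404 = 33.3%, Panel A 1126/2855 = 39.4% → Panel A
Panel A wins overall and in every proposal group — no reversal.

Yes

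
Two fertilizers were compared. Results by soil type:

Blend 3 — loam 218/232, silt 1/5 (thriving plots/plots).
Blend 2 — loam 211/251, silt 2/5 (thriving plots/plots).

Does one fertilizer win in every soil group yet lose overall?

No

Loam: Blend 3 218/232 = 94.0%, Blend 2 211/251 = 84.1% → Blend 3
Silt: Blend 3 1/5 = 20.0%, Blend 2 2/5 = 40.0% → Blend 2
Overall: Blend 3 219/237 = 92.4%, Blend 2 213/256 = 83.2% → Blend 3
Neither sweeps: Blend 3 wins 1 of 2 groups, Blend 2 wins 1. Blend 3 wins overall but not every group — no Simpson reversal.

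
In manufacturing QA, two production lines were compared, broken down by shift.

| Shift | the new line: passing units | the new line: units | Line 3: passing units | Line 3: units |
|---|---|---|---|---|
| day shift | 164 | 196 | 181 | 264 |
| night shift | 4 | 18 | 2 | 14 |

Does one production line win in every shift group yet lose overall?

No

Day shift: the new line 164/196 = 83.7%, Line 3 181/264 = 68.6% → the new line
Night shift: the new line 4/18 = 22.2%, Line 3 2/14 = 14.3% → the new line
Overall: the new line 168/214 = 78.5%, Line 3 183/278 = 65.8% → the new line
The new line wins overall and in every shift group — no reversal.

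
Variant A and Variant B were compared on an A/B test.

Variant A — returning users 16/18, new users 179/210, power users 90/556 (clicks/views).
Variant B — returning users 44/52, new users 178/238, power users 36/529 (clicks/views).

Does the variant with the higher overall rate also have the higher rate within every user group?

Returning users: Variant A 16/18 = 88.9%, Variant B 44/52 = 84.6% → Variant A
New users: Variant A 179/210 = 85.2%, Variant B 178/238 = 74.8% → Variant A
Power users: Variant A 90/556 = 16.2%, Variant B 36/529 = 6.8% → Variant A
Overall: Variant A 285/784 = 36.4%, Variant B 258/819 = 31.5% → Variant A
Variant A wins overall and in every user group — no reversal.

Yes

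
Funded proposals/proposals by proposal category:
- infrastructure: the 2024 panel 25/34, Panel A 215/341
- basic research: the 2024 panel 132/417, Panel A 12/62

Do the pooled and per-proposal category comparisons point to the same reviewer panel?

Infrastructure: the 2024 panel 25/34 = 73.5%, Panel A 215/341 = 63.0% → the 2024 panel
Basic research: the 2024 panel 132/417 = 31.7%, Panel A 12/62 = 19.4% → the 2024 panel
Overall: the 2024 panel 157/451 = 34.8%, Panel A 227/403 = 56.3% → Panel A
The 2024 panel wins each proposal group but Panel A wins overall — the comparison reverses. The 2024 panel's proposals skew toward basic research, which has a lower base rate.

No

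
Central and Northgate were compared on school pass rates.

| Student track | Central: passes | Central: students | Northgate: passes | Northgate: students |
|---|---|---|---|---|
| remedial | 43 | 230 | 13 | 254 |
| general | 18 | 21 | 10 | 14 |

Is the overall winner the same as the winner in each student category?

Remedial: Central 43/230 = 18.7%, Northgate 13/254 = 5.1% → Central
General: Central 18/21 = 85.7%, Northgate 10/14 = 71.4% → Central
Overall: Central 61/251 = 24.3%, Northgate 23/268 = 8.6% → Central
Central wins overall and in every student group — no reversal.

Yes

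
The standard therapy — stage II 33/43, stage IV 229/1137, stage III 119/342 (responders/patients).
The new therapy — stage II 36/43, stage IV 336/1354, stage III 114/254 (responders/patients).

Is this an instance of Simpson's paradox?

Stage II: the standard therapy 33/43 = 76.7%, the new therapy 36/43 = 83.7% → the new therapy
Stage IV: the standard therapy 229/1137 = 20.1%, the new therapy 336/1354 = 24.8% → the new therapy
Stage III: the standard therapy 119/342 = 34.8%, the new therapy 114/254 = 44.9% → the new therapy
Overall: the standard therapy 381/1522 = 25.0%, the new therapy 486/1651 = 29.4% → the new therapy
The new therapy wins overall and in every disease group — no reversal.

No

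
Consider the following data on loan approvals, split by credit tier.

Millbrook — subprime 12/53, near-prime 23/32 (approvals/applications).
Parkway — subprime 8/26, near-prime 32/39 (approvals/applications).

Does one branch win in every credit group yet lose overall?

No

Subprime: Millbrook 12/53 = 22.6%, Parkway 8/26 = 30.8% → Parkway
Near-prime: Millbrook 23/32 = 71.9%, Parkway 32/39 = 82.1% → Parkway
Overall: Millbrook 35/85 = 41.2%, Parkway 40/65 = 61.5% → Parkway
Parkway wins overall and in every credit group — no reversal.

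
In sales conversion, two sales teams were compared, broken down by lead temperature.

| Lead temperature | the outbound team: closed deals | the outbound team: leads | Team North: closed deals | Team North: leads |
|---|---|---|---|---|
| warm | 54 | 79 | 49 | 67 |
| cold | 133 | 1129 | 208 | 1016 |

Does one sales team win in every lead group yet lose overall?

No

Warm: the outbound team 54/79 = 68.4%, Team North 49/67 = 73.1% → Team North
Cold: the outbound team 133/1129 = 11.8%, Team North 208/1016 = 20.5% → Team North
Overall: the outbound team 187/1208 = 15.5%, Team North 257/1083 = 23.7% → Team North
Team North wins overall and in every lead group — no reversal.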